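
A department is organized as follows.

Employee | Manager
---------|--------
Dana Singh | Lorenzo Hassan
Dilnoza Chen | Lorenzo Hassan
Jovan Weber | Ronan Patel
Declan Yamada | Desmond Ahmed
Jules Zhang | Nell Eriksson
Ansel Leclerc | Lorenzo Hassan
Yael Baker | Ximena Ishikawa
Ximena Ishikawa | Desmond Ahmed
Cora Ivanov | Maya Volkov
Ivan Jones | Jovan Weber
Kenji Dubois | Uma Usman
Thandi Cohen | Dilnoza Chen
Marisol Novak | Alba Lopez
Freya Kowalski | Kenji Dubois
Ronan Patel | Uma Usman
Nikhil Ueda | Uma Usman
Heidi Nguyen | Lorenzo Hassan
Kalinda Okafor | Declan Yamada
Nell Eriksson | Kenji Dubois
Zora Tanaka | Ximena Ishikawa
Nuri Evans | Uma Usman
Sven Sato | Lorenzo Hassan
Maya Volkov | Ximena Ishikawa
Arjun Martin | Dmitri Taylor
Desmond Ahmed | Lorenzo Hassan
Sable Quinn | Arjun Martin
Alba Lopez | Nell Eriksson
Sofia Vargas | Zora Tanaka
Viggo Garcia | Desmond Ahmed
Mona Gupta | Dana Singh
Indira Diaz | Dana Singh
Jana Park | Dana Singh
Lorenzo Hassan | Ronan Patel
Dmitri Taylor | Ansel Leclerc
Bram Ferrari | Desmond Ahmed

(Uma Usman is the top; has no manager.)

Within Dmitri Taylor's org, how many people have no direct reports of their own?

The only person in Dmitri Taylor's organization with no one reporting to them is Sable Quinn. That is 1.

1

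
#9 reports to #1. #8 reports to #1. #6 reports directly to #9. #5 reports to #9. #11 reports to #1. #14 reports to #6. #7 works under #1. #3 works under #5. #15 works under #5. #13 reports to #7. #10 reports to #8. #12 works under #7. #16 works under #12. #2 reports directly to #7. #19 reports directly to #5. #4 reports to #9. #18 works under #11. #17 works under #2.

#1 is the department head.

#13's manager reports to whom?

#13 reports to #7, and #7 reports to #1. So #13's skip-level manager is #1.

#1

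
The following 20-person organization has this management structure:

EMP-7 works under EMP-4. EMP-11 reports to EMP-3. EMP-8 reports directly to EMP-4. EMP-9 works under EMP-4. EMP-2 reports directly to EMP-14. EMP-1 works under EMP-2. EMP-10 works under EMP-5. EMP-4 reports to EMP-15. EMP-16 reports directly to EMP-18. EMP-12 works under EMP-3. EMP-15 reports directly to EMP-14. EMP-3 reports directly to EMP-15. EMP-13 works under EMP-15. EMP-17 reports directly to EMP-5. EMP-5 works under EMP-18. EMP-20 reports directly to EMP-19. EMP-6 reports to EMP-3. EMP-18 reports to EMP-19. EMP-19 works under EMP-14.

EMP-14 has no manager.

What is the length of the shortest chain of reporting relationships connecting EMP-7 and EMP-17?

7

EMP-7 is 3 levels below EMP-14, and EMP-17 is 4 levels below EMP-14 (their lowest common manager). The shortest path runs up from EMP-7 to EMP-14 and back down to EMP-17: 3 + 4 = 7 links.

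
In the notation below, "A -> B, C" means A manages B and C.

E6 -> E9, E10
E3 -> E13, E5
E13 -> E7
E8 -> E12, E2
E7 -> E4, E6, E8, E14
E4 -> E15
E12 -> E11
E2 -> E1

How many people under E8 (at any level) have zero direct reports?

2

The people in E8's organization with no one reporting to them are E1, E11. That is 2.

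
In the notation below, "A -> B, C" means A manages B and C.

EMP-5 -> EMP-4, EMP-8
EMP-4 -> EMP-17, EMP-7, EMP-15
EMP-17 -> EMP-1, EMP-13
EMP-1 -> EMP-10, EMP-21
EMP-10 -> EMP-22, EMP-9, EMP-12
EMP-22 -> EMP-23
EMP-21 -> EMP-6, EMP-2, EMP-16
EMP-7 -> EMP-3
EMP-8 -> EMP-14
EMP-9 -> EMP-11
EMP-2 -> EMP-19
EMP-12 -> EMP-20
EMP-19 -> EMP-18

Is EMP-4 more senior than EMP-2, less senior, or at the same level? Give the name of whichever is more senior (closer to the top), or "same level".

EMP-4 is 1 level below EMP-5; EMP-2 is 5. EMP-4 is higher.

EMP-4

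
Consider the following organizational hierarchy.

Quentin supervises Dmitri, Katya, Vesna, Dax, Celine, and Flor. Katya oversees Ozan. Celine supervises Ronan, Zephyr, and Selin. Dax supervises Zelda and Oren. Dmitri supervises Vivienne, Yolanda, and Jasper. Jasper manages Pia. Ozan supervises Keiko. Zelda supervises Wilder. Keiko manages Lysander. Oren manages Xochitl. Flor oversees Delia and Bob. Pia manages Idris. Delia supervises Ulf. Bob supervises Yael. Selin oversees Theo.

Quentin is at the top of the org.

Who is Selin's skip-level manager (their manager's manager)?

Selin reports to Celine, and Celine reports to Quentin. So Selin's skip-level manager is Quentin.

Quentin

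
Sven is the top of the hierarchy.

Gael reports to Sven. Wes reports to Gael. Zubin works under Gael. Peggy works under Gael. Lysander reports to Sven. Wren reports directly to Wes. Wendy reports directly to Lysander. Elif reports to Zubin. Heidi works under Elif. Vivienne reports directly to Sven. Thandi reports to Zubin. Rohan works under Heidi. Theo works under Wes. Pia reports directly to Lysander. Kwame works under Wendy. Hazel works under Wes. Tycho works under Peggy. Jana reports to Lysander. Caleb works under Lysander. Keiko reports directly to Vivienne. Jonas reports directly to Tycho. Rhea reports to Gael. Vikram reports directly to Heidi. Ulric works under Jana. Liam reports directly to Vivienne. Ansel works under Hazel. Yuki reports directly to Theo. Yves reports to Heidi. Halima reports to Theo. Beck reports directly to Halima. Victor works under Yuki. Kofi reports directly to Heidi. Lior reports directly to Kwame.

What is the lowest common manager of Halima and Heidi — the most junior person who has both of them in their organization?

Halima's chain of managers is Theo, Wes, Gael, Sven. Heidi's chain of managers is Elif, Zubin, Gael, Sven. The first manager that appears in both chains is Gael.

Gael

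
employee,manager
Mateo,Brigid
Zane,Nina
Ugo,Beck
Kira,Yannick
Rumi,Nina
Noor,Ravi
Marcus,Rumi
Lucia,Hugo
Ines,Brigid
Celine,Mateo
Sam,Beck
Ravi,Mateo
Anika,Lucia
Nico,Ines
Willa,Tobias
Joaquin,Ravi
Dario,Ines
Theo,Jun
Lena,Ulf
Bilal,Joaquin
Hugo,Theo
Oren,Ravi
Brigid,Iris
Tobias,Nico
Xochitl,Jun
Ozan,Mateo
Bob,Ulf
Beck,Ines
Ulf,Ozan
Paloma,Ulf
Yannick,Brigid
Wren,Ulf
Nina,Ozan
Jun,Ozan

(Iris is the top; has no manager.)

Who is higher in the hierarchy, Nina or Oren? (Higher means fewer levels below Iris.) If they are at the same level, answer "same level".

same level

Both Nina and Oren are 4 levels below Iris.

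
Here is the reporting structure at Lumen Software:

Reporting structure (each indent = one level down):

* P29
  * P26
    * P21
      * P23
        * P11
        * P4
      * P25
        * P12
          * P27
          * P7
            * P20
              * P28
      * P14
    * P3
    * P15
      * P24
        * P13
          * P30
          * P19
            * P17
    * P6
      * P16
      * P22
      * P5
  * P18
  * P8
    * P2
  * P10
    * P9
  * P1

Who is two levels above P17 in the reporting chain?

P13

P17 reports to P19, and P19 reports to P13. So P17's skip-level manager is P13.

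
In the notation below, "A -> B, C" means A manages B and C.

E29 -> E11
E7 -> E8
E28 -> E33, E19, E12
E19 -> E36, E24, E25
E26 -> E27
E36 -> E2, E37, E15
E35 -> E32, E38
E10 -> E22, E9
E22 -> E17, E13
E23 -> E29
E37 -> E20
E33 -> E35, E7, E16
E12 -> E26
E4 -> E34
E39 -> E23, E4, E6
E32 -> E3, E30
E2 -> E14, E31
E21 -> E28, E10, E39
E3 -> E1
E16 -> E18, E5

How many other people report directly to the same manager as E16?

2

E16 reports to E33. E33's other direct reports are E35, E7 — 2 peers.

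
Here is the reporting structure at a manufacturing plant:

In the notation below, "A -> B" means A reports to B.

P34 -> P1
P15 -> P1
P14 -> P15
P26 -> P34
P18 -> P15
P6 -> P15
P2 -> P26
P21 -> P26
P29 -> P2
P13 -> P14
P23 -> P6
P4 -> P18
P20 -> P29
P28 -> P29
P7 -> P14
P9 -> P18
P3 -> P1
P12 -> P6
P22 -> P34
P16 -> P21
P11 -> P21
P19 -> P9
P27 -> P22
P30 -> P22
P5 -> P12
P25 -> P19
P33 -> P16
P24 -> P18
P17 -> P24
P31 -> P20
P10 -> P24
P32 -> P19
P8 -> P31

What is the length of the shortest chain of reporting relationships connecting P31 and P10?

P31 is 6 levels below P1, and P10 is 4 levels below P1 (their lowest common manager). The shortest path runs up from P31 to P1 and back down to P10: 6 + 4 = 10 links.

10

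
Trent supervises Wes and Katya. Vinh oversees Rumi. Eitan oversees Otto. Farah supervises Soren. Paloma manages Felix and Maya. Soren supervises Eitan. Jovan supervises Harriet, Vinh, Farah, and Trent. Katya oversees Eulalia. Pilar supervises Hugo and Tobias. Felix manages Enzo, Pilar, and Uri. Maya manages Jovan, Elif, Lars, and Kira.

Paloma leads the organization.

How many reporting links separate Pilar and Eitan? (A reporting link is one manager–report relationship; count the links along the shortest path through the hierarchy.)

7

Pilar is 2 levels below Paloma, and Eitan is 5 levels below Paloma (their lowest common manager). The shortest path runs up from Pilar to Paloma and back down to Eitan: 2 + 5 = 7 links.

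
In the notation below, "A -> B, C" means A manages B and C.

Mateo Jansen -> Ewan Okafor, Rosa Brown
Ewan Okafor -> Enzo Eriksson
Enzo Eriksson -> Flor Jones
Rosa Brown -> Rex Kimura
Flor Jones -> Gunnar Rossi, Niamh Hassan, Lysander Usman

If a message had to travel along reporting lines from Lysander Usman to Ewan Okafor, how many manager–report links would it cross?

3

Lysander Usman is in Ewan Okafor's organization: the chain from Lysander Usman up to Ewan Okafor is Lysander Usman → Flor Jones → Enzo Eriksson → Ewan Okafor, which is 3 links.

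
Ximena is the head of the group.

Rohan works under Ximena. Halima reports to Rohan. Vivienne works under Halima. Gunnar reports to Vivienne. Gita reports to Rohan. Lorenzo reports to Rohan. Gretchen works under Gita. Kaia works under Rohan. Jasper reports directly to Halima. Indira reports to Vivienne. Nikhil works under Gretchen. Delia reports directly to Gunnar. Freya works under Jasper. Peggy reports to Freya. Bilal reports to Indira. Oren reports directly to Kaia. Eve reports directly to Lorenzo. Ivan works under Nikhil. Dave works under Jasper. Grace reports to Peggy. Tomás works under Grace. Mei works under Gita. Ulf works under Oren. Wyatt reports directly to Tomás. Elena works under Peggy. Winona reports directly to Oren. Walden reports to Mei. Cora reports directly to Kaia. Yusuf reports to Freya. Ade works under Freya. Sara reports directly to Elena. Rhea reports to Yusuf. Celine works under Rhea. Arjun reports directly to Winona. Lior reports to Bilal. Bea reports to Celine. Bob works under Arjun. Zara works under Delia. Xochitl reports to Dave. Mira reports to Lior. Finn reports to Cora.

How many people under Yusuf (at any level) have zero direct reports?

The only person in Yusuf's organization with no one reporting to them is Bea. That is 1.

1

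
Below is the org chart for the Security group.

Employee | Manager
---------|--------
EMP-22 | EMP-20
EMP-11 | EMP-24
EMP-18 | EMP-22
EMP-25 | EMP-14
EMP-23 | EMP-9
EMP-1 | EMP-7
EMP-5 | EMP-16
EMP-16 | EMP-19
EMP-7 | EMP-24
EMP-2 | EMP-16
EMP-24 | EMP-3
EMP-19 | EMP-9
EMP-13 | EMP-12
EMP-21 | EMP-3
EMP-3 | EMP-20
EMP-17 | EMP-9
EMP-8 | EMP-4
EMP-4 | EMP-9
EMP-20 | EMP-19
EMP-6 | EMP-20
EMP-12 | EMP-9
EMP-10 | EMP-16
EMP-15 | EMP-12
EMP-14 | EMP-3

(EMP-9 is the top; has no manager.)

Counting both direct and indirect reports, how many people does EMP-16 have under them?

3

EMP-16 directly manages EMP-10, EMP-5, EMP-2. EMP-10 has no reports. EMP-5 has no reports. EMP-2 has no reports. So EMP-16's organization is 3 direct reports plus everyone under them: 1 + 1 + 1 = 3.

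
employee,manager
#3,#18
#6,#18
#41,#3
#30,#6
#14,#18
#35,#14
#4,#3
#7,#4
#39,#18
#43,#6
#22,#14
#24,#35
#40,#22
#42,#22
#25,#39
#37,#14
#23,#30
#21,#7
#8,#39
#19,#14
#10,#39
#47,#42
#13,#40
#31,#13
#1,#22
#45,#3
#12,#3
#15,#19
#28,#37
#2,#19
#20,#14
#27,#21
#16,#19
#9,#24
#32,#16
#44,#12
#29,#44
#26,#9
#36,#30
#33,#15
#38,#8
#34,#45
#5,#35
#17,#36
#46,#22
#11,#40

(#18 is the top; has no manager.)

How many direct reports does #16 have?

1

#16 directly manages #32. That is 1 direct report.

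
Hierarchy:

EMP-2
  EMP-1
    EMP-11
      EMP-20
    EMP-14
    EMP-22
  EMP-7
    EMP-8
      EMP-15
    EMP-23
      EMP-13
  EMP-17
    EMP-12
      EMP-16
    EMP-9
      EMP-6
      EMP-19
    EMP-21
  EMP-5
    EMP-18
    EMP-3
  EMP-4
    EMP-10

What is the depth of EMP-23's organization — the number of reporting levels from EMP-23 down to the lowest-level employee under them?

The longest chain under EMP-23 runs EMP-23 → EMP-13, which is 1 level below EMP-23.

1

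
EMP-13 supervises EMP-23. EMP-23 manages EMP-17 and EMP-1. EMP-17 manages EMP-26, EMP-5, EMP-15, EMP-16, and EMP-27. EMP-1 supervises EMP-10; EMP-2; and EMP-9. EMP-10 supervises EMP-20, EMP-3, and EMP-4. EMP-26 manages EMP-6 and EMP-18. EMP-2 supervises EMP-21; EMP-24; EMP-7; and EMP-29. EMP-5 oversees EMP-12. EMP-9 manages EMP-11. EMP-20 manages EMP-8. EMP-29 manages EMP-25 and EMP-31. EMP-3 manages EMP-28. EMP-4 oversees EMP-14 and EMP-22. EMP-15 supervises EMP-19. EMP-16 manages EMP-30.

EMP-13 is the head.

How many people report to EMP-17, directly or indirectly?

10

EMP-17 directly manages EMP-26, EMP-5, EMP-15, EMP-16, EMP-27. Under EMP-26: EMP-18, EMP-6 (2). Under EMP-5: EMP-12 (1). Under EMP-15: EMP-19 (1). Under EMP-16: EMP-30 (1). EMP-27 has no reports. So EMP-17's organization is 5 direct reports plus everyone under them: 3 + 2 + 2 + 2 + 1 = 10.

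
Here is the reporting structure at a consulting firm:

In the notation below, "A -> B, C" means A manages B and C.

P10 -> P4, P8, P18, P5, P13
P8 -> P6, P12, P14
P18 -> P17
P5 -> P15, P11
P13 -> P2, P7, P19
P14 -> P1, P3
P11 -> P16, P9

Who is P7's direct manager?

P13

P7 reports directly to P13.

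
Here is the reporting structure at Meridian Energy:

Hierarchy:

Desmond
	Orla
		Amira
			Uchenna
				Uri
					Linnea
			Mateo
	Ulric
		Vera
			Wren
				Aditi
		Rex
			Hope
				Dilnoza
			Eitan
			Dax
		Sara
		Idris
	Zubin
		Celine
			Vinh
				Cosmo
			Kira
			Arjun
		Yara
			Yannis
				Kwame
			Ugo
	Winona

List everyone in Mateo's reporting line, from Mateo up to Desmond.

Mateo -> Amira -> Orla -> Desmond

Mateo reports to Amira. Amira reports to Orla. Orla reports to Desmond. Desmond is at the top.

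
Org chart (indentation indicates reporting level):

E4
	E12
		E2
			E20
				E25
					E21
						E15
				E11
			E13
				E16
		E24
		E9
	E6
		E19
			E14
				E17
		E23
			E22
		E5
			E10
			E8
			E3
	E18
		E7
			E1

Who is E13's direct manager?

E2

E13 reports directly to E2.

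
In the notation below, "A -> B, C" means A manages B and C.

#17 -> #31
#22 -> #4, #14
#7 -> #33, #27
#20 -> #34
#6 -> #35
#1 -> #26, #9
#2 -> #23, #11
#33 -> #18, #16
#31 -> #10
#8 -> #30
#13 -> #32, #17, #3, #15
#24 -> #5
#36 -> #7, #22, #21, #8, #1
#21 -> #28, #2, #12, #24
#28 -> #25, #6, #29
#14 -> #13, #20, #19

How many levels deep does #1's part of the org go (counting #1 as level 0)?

1

The longest chain under #1 runs #1 → #9, which is 1 level below #1.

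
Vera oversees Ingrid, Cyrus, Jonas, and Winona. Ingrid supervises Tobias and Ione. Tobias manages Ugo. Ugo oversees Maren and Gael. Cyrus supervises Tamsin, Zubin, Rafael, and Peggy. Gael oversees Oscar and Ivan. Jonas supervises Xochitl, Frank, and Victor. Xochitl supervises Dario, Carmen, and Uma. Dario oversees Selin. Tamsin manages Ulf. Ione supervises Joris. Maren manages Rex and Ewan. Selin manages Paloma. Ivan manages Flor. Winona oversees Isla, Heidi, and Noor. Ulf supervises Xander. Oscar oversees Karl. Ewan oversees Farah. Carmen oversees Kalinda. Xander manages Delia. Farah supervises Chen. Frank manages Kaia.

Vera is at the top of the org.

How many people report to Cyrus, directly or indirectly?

7

Cyrus directly manages Tamsin, Zubin, Rafael, Peggy. Under Tamsin: Ulf, Xander, Delia (3). Zubin has no reports. Rafael has no reports. Peggy has no reports. So Cyrus's organization is 4 direct reports plus everyone under them: 4 + 1 + 1 + 1 = 7.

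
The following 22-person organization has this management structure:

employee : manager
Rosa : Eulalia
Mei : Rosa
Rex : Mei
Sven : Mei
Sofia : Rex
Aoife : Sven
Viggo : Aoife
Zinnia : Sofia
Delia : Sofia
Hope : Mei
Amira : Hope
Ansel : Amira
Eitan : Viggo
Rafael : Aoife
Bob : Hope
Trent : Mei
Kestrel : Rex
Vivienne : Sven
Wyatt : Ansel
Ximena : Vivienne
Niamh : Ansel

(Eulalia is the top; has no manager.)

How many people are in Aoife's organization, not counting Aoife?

Aoife directly manages Viggo, Rafael. Under Viggo: Eitan (1). Rafael has no reports. So Aoife's organization is 2 direct reports plus everyone under them: 2 + 1 = 3.

3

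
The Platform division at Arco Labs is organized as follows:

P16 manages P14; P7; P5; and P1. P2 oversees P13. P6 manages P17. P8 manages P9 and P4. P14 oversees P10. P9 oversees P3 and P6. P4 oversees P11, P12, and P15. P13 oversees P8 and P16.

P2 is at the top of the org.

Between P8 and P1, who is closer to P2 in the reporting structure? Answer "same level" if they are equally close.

P8

P8 is 2 levels below P2; P1 is 3. P8 is higher.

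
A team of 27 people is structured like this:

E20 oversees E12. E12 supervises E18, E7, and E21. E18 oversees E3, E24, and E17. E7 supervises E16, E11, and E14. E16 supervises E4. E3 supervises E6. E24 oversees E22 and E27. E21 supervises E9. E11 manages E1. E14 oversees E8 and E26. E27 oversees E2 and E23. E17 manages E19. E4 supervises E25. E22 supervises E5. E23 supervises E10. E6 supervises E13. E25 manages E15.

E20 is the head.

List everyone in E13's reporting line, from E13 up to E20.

E13 reports to E6. E6 reports to E3. E3 reports to E18. E18 reports to E12. E12 reports to E20. E20 is at the top.

E13 -> E6 -> E3 -> E18 -> E12 -> E20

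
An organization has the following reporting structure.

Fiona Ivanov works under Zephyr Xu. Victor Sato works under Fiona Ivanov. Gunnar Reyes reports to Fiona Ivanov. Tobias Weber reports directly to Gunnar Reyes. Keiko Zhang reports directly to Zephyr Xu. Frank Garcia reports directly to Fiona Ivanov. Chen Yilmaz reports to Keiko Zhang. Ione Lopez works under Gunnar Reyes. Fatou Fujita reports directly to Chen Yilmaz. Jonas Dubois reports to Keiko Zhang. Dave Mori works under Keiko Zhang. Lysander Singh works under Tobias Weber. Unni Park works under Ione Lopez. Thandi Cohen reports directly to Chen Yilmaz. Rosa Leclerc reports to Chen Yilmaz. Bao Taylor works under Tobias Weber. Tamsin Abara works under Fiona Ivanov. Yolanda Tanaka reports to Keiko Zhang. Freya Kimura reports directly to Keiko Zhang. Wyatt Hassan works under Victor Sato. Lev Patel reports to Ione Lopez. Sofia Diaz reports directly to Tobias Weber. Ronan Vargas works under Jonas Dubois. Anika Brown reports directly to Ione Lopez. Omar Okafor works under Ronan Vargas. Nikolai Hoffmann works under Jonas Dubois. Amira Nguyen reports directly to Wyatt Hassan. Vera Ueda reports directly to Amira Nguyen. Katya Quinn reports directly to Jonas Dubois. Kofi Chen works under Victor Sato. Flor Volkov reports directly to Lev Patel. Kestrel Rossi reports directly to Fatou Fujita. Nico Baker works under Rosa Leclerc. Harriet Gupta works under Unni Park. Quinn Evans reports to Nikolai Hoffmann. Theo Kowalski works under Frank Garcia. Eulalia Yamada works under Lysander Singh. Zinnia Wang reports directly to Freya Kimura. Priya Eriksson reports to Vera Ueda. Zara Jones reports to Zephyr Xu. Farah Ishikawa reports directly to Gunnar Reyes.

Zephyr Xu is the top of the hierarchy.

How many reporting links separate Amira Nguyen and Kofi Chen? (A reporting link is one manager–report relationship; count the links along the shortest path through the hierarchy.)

Amira Nguyen is 2 levels below Victor Sato, and Kofi Chen is 1 level below Victor Sato (their lowest common manager). The shortest path runs up from Amira Nguyen to Victor Sato and back down to Kofi Chen: 2 + 1 = 3 links.

3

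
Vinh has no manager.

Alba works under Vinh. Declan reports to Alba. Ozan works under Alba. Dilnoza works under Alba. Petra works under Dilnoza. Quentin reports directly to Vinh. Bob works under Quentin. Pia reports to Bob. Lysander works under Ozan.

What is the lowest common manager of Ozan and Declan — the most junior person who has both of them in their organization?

Ozan's chain of managers is Alba, Vinh. Declan's chain of managers is Alba, Vinh. The first manager that appears in both chains is Alba.

Alba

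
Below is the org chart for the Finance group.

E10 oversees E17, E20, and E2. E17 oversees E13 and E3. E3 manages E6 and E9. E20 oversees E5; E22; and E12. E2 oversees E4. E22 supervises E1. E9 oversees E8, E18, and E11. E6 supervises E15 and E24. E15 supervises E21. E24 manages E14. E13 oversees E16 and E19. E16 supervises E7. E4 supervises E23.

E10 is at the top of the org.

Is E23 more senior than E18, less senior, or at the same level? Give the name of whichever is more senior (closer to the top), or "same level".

E23 is 3 levels below E10; E18 is 4. E23 is higher.

E23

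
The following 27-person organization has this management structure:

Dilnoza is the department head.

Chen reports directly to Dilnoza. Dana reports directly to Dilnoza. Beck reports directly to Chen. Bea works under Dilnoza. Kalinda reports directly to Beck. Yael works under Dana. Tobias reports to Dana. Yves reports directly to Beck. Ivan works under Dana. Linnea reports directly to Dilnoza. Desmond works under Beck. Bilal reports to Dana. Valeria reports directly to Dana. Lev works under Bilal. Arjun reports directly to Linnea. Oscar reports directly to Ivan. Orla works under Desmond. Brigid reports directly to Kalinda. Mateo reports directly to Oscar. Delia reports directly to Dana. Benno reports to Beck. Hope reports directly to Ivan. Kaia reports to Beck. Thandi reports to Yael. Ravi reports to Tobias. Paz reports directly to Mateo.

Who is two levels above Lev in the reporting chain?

Dana

Lev reports to Bilal, and Bilal reports to Dana. So Lev's skip-level manager is Dana.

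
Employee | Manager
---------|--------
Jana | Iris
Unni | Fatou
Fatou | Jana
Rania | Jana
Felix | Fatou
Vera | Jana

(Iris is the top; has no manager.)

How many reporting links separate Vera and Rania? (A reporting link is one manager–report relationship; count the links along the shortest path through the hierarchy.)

Vera is 1 level below Jana, and Rania is 1 level below Jana (their lowest common manager). The shortest path runs up from Vera to Jana and back down to Rania: 1 + 1 = 2 links.

2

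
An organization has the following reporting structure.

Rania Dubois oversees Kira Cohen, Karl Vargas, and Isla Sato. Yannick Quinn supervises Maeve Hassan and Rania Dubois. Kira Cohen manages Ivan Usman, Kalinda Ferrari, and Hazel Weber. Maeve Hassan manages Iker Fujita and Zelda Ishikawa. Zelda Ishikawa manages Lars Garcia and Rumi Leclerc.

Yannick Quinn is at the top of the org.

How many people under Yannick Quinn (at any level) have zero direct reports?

8

The people in Yannick Quinn's organization with no one reporting to them are Karl Vargas, Hazel Weber, Ivan Usman, Kalinda Ferrari, Isla Sato, Rumi Leclerc, Lars Garcia, Iker Fujita. That is 8.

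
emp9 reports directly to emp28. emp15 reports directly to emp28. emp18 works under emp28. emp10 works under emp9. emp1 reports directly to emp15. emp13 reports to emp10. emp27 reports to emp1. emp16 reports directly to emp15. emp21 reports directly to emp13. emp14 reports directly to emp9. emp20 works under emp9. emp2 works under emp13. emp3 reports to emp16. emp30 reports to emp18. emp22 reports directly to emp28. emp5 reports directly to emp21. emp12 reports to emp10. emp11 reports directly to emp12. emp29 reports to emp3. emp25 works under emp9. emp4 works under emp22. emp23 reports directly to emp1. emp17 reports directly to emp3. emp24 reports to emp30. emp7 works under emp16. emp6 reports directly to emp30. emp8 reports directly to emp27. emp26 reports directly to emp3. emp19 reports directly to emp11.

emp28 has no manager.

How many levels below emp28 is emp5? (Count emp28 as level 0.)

Chain from emp5 up to emp28: emp5 → emp21 → emp13 → emp10 → emp9 → emp28. That is 5 steps up, so emp5 is 5 levels below emp28.

5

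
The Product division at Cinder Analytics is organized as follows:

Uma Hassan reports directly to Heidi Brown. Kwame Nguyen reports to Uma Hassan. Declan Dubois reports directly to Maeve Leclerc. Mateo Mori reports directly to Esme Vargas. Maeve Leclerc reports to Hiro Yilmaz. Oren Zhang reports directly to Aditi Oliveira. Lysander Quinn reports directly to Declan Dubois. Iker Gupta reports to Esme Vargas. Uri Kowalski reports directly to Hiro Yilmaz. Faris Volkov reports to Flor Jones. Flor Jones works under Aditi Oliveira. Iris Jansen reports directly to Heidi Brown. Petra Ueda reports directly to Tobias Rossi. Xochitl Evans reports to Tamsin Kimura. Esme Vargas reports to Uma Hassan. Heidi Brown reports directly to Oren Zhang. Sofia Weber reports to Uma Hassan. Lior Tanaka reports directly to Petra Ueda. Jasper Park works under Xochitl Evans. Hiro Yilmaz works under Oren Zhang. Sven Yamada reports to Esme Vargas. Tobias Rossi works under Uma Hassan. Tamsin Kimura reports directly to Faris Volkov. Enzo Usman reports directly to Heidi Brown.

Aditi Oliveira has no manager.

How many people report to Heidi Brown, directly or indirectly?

Heidi Brown directly manages Uma Hassan, Iris Jansen, Enzo Usman. Under Uma Hassan: Kwame Nguyen, Tobias Rossi, Petra Ueda, Lior Tanaka, Esme Vargas, Mateo Mori, Iker Gupta, Sven Yamada, Sofia Weber (9). Iris Jansen has no reports. Enzo Usman has no reports. So Heidi Brown's organization is 3 direct reports plus everyone under them: 10 + 1 + 1 = 12.

12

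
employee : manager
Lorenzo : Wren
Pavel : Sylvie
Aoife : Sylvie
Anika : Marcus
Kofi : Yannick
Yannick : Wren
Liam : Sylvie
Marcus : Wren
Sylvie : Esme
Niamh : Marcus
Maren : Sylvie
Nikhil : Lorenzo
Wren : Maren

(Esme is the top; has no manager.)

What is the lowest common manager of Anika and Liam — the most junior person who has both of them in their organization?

Sylvie

Anika's chain of managers is Marcus, Wren, Maren, Sylvie, Esme. Liam's chain of managers is Sylvie, Esme. The first manager that appears in both chains is Sylvie.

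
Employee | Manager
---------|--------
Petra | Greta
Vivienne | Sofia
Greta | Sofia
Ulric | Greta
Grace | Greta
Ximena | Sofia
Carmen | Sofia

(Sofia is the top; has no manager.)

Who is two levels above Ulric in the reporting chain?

Sofia

Ulric reports to Greta, and Greta reports to Sofia. So Ulric's skip-level manager is Sofia.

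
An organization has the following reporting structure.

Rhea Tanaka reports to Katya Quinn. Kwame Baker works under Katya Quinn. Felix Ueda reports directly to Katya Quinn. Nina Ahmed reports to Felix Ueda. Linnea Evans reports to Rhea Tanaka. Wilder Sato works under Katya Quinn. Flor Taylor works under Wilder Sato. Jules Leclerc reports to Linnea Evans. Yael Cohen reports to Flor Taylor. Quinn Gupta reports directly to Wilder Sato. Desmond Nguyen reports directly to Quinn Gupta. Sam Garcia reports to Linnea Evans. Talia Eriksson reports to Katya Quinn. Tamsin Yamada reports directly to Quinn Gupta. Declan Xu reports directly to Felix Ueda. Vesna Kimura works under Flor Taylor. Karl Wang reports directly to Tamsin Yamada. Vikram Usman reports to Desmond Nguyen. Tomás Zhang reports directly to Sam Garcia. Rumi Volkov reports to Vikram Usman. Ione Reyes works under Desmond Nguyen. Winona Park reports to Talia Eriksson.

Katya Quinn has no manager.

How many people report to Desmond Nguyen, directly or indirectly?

Desmond Nguyen directly manages Vikram Usman, Ione Reyes. Under Vikram Usman: Rumi Volkov (1). Ione Reyes has no reports. So Desmond Nguyen's organization is 2 direct reports plus everyone under them: 2 + 1 = 3.

3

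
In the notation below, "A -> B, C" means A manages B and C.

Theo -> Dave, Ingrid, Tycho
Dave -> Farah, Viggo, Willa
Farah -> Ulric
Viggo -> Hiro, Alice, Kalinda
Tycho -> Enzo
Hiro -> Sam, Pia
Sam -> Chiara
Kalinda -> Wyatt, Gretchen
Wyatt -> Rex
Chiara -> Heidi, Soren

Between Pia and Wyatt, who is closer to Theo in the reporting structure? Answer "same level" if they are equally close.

Both Pia and Wyatt are 4 levels below Theo.

same level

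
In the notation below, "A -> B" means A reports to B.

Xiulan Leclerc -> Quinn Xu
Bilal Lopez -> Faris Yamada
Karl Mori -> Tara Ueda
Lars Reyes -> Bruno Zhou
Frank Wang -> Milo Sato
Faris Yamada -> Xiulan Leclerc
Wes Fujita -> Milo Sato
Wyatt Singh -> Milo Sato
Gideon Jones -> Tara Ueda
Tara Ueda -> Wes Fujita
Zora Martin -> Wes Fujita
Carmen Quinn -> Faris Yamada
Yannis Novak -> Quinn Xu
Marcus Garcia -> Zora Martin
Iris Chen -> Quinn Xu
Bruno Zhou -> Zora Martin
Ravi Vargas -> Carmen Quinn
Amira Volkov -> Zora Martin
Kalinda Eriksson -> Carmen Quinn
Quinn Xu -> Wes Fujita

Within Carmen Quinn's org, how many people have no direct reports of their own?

2

The people in Carmen Quinn's organization with no one reporting to them are Kalinda Eriksson, Ravi Vargas. That is 2.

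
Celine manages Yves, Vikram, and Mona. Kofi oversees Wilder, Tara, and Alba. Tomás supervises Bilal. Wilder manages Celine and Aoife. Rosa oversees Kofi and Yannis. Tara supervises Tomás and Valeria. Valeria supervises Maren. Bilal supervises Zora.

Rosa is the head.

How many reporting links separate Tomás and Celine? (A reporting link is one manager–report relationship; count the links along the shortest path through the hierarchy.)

Tomás is 2 levels below Kofi, and Celine is 2 levels below Kofi (their lowest common manager). The shortest path runs up from Tomás to Kofi and back down to Celine: 2 + 2 = 4 links.

4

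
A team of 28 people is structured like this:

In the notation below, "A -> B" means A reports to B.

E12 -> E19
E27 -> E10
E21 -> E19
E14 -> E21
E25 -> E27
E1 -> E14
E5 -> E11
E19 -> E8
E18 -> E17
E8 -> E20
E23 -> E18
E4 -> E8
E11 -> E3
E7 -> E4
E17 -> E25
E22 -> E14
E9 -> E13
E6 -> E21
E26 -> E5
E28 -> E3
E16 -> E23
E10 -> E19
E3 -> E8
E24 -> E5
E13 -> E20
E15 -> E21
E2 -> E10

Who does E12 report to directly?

E19

E12 reports directly to E19.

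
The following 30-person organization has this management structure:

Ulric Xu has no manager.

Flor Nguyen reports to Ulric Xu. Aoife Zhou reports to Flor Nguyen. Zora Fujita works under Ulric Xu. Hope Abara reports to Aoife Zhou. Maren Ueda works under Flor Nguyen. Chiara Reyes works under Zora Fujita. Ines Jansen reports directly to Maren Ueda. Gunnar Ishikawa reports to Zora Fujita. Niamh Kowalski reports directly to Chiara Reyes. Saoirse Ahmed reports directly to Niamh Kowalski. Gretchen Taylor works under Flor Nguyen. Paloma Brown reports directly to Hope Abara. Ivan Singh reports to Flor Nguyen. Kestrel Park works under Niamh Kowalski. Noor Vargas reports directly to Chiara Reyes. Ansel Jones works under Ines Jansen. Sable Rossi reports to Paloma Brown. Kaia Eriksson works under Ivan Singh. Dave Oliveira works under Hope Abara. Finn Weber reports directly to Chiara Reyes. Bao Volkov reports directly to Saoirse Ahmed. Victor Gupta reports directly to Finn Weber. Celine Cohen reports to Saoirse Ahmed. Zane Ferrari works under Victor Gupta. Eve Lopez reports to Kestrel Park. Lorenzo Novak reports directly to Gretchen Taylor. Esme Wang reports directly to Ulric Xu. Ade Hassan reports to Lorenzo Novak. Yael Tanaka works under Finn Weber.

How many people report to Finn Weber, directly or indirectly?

3

Finn Weber directly manages Victor Gupta, Yael Tanaka. Under Victor Gupta: Zane Ferrari (1). Yael Tanaka has no reports. So Finn Weber's organization is 2 direct reports plus everyone under them: 2 + 1 = 3.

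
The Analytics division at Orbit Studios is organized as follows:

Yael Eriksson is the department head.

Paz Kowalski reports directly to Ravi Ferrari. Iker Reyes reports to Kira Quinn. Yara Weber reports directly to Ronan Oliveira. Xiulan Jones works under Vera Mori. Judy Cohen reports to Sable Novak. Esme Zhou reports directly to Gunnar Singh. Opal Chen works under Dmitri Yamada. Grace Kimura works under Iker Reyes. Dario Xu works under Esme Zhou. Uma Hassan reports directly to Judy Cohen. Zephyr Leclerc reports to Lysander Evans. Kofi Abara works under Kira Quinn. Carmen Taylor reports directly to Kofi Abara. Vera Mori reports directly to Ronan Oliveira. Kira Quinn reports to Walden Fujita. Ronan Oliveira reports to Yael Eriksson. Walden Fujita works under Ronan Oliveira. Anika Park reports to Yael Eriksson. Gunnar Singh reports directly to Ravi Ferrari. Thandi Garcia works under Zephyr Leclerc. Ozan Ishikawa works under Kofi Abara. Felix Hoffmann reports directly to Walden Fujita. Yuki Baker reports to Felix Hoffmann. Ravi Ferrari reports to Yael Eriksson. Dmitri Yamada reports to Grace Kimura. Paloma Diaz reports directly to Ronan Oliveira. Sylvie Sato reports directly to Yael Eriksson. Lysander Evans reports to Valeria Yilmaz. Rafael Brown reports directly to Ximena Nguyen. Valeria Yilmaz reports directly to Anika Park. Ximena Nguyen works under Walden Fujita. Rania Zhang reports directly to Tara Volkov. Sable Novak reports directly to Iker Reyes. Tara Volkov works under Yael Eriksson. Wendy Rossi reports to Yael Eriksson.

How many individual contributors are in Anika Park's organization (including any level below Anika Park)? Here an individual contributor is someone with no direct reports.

The only person in Anika Park's organization with no one reporting to them is Thandi Garcia. That is 1.

1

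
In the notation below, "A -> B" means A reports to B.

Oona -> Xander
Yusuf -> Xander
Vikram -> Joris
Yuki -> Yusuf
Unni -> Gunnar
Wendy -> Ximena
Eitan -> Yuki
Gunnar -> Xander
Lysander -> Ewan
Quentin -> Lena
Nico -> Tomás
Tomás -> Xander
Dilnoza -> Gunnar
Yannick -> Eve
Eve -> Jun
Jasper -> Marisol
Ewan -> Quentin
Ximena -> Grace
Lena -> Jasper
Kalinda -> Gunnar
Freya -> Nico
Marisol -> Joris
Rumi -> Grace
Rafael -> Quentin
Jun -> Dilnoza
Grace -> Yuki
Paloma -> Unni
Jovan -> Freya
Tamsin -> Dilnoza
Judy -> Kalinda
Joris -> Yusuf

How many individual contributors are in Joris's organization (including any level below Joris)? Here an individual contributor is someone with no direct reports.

3

The people in Joris's organization with no one reporting to them are Vikram, Rafael, Lysander. That is 3.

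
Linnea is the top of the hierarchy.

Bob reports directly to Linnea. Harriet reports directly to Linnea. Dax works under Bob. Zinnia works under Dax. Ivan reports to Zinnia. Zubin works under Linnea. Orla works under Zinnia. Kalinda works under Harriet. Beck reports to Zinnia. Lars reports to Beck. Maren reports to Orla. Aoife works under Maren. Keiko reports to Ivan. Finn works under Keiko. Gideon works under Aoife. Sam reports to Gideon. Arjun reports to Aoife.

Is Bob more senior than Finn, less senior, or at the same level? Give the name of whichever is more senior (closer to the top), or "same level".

Bob

Bob is 1 level below Linnea; Finn is 6. Bob is higher.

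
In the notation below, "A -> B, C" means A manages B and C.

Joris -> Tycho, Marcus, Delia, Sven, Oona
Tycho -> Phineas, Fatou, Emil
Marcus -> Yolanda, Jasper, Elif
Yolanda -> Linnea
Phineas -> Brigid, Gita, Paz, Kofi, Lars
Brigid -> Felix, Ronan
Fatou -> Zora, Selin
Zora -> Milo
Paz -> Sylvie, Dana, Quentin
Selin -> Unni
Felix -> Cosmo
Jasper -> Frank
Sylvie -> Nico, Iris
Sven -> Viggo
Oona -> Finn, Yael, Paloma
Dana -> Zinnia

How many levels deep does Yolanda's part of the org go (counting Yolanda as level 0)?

The longest chain under Yolanda runs Yolanda → Linnea, which is 1 level below Yolanda.

1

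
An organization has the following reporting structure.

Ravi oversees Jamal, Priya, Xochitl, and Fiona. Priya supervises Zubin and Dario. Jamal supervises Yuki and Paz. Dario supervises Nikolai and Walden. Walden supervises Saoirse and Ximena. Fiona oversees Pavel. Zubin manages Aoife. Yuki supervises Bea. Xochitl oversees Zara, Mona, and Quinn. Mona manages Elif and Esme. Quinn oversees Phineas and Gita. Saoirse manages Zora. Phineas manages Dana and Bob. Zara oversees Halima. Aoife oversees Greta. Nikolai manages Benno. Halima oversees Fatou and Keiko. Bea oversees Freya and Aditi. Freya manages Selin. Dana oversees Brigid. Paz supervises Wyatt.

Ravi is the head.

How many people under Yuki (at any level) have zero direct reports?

2

The people in Yuki's organization with no one reporting to them are Aditi, Selin. That is 2.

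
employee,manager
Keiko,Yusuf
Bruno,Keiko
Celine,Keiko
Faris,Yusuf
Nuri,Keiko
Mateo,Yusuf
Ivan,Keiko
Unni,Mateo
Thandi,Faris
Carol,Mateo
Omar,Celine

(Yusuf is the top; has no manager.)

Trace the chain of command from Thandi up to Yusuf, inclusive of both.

Thandi -> Faris -> Yusuf

Thandi reports to Faris. Faris reports to Yusuf. Yusuf is at the top.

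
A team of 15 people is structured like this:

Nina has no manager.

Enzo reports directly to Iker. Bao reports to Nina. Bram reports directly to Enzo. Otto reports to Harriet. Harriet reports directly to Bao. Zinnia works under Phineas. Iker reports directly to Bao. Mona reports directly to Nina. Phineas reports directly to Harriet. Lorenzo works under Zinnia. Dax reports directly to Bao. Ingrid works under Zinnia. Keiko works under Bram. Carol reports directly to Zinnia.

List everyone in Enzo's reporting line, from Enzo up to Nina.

Enzo -> Iker -> Bao -> Nina

Enzo reports to Iker. Iker reports to Bao. Bao reports to Nina. Nina is at the top.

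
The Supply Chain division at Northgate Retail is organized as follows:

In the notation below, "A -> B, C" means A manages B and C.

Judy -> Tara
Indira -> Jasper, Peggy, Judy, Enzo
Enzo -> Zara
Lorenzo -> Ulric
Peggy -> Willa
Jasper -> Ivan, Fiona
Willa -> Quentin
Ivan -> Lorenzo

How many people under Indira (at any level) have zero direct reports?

The people in Indira's organization with no one reporting to them are Zara, Tara, Quentin, Fiona, Ulric. That is 5.

5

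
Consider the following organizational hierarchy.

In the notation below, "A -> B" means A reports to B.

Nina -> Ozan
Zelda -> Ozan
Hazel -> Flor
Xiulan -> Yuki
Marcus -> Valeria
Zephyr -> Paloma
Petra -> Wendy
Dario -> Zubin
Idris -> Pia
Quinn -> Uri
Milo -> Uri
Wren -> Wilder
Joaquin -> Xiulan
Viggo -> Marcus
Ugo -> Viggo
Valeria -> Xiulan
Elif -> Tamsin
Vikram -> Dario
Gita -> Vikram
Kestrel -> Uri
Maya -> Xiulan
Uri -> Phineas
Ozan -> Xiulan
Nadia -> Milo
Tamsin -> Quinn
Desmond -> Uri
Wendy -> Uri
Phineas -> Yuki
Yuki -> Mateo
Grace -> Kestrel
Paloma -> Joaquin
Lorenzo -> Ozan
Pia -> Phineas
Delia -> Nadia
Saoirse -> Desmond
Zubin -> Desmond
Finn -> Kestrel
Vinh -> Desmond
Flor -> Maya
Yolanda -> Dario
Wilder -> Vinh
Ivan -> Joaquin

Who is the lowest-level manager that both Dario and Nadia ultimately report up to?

Dario's chain of managers is Zubin, Desmond, Uri, Phineas, Yuki, Mateo. Nadia's chain of managers is Milo, Uri, Phineas, Yuki, Mateo. The first manager that appears in both chains is Uri.

Uri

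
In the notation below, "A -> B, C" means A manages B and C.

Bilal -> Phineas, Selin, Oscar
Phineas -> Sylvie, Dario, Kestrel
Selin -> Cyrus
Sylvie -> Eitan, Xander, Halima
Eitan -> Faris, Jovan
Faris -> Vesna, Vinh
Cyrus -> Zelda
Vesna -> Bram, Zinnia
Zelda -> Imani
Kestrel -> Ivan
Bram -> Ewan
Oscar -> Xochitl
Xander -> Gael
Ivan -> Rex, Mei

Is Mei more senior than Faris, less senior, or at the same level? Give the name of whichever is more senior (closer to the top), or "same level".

same level

Both Mei and Faris are 4 levels below Bilal.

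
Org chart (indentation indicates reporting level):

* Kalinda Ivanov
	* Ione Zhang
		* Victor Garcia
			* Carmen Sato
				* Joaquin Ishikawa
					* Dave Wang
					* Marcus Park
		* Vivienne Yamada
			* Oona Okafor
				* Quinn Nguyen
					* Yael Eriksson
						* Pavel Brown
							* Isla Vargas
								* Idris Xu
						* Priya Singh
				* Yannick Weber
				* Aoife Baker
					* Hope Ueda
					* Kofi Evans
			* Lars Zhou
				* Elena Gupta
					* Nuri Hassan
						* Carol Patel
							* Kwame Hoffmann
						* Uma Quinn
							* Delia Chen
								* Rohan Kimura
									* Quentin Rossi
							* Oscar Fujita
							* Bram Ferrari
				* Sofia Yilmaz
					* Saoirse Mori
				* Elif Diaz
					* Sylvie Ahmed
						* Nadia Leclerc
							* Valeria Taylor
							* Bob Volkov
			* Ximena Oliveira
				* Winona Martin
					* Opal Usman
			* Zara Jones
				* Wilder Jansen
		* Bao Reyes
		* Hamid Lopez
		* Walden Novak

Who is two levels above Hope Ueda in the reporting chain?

Oona Okafor

Hope Ueda reports to Aoife Baker, and Aoife Baker reports to Oona Okafor. So Hope Ueda's skip-level manager is Oona Okafor.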